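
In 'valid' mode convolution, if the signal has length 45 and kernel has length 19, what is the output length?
'Valid' mode counts only positions where the kernel fully overlaps the signal: m - n + 1 = 45 - 19 + 1 = 27

27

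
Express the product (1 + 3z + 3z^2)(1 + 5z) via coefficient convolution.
Ascending coefficients: a = [1, 3, 3], b = [1, 5]. c[0] = 1×1 = 1; c[1] = 1×5 + 3×1 = 8; c[2] = 3×5 + 3×1 = 18; c[3] = 3×5 = 15. Result coefficients: [1, 8, 18, 15] → 1 + 8z + 18z^2 + 15z^3

1 + 8z + 18z^2 + 15z^3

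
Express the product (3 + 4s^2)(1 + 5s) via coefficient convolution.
Ascending coefficients: a = [3, 0, 4], b = [1, 5]. c[0] = 3×1 = 3; c[1] = 3×5 + 0×1 = 15; c[2] = 0×5 + 4×1 = 4; c[3] = 4×5 = 20. Result coefficients: [3, 15, 4, 20] → 3 + 15s + 4s^2 + 20s^3

3 + 15s + 4s^2 + 20s^3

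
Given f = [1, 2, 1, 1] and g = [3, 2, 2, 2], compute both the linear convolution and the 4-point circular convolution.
Linear: y_lin[0] = 1×3 = 3; y_lin[1] = 1×2 + 2×3 = 8; y_lin[2] = 1×2 + 2×2 + 1×3 = 9; y_lin[3] = 1×2 + 2×2 + 1×2 + 1×3 = 11; y_lin[4] = 2×2 + 1×2 + 1×2 = 8; y_lin[5] = 1×2 + 1×2 = 4; y_lin[6] = 1×2 = 2 → [3, 8, 9, 11, 8, 4, 2]. Circular (length 4): y[0] = 1×3 + 2×2 + 1×2 + 1×2 = 11; y[1] = 1×2 + 2×3 + 1×2 + 1×2 = 12; y[2] = 1×2 + 2×2 + 1×3 + 1×2 = 11; y[3] = 1×2 + 2×2 + 1×2 + 1×3 = 11 → [11, 12, 11, 11]

Linear: [3, 8, 9, 11, 8, 4, 2], Circular: [11, 12, 11, 11]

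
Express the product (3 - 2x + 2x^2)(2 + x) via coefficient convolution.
Ascending coefficients: a = [3, -2, 2], b = [2, 1]. c[0] = 3×2 = 6; c[1] = 3×1 + -2×2 = -1; c[2] = -2×1 + 2×2 = 2; c[3] = 2×1 = 2. Result coefficients: [6, -1, 2, 2] → 6 - x + 2x^2 + 2x^3

6 - x + 2x^2 + 2x^3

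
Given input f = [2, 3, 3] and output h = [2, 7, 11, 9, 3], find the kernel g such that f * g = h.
Output length 5 = len(f) + len(g) - 1 ⇒ len(g) = 3. Solve g forward using g[k] = (h[k] - Σ_{i≥1} f[i]·g[k-i]) / f[0]: g[0] = h[0] / f[0] = 2 / 2 = 1; g[1] = (h[1] - 3×1) / f[0] = (7 - 3×1) / 2 = 2; g[2] = (h[2] - 3×2 - 3×1) / f[0] = (11 - 3×2 - 3×1) / 2 = 1. So g = [1, 2, 1]. Forward-check [2, 3, 3] * [1, 2, 1]: h[0] = 2×1 = 2; h[1] = 2×2 + 3×1 = 7; h[2] = 2×1 + 3×2 + 3×1 = 11; h[3] = 3×1 + 3×2 = 9; h[4] = 3×1 = 3 → [2, 7, 11, 9, 3] ✓

[1, 2, 1]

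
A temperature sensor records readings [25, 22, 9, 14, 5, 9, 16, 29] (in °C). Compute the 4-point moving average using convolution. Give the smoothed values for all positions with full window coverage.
4-point moving average kernel = [1, 1, 1, 1]. Apply in 'valid' mode (full window coverage): avg[0] = (25 + 22 + 9 + 14) / 4 = 17.5; avg[1] = (22 + 9 + 14 + 5) / 4 = 12.5; avg[2] = (9 + 14 + 5 + 9) / 4 = 9.25; avg[3] = (14 + 5 + 9 + 16) / 4 = 11.0; avg[4] = (5 + 9 + 16 + 29) / 4 = 14.75. Smoothed values: [17.5, 12.5, 9.25, 11.0, 14.75]

[17.5, 12.5, 9.25, 11.0, 14.75]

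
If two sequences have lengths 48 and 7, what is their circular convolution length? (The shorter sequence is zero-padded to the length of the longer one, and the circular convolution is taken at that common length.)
Circular convolution (zero-padding the shorter input) has length max(m, n) = max(48, 7) = 48

48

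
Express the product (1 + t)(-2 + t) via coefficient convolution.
Ascending coefficients: a = [1, 1], b = [-2, 1]. c[0] = 1×-2 = -2; c[1] = 1×1 + 1×-2 = -1; c[2] = 1×1 = 1. Result coefficients: [-2, -1, 1] → -2 - t + t^2

-2 - t + t^2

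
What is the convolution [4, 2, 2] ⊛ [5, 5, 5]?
y[0] = 4×5 = 20; y[1] = 4×5 + 2×5 = 30; y[2] = 4×5 + 2×5 + 2×5 = 40; y[3] = 2×5 + 2×5 = 20; y[4] = 2×5 = 10

[20, 30, 40, 20, 10]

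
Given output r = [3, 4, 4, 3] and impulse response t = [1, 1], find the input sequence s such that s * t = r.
Deconvolve r=[3, 4, 4, 3] by t=[1, 1]. Since t[0]=1, solve forward: s[0] = r[0] / 1 = 3; s[1] = (r[1] - 3×1) / 1 = 1; s[2] = (r[2] - 1×1) / 1 = 3. So s = [3, 1, 3]. Check by forward convolution: r[0] = 3×1 = 3; r[1] = 3×1 + 1×1 = 4; r[2] = 1×1 + 3×1 = 4; r[3] = 3×1 = 3

[3, 1, 3]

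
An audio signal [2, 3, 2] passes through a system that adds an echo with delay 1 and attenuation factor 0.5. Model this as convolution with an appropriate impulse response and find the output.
Direct-path + delayed-attenuated-path model → impulse response h = [1, 0.5] (1 at lag 0, 0.5 at lag 1). Output y[n] = x[n] + 0.5·x[n - 1] (with x[n] = 0 outside 0..2): y[0] = 2 + 0.5×0 = 2; y[1] = 3 + 0.5×2 = 4.0; y[2] = 2 + 0.5×3 = 3.5; y[3] = 0 + 0.5×2 = 1.0. So y = [2, 4.0, 3.5, 1.0]

[2, 4.0, 3.5, 1.0]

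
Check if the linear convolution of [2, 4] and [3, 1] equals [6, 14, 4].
Recompute linear convolution of [2, 4] and [3, 1]: y[0] = 2×3 = 6; y[1] = 2×1 + 4×3 = 14; y[2] = 4×1 = 4 → [6, 14, 4]. Given [6, 14, 4] matches, so answer: Yes

Yes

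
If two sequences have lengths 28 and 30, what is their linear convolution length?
Linear/full convolution length: m + n - 1 = 28 + 30 - 1 = 57

57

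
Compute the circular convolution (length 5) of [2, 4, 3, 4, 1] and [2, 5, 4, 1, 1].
Use y[k] = Σ_j s[j]·t[(k-j) mod 5]. y[0] = 2×2 + 4×1 + 3×1 + 4×4 + 1×5 = 32; y[1] = 2×5 + 4×2 + 3×1 + 4×1 + 1×4 = 29; y[2] = 2×4 + 4×5 + 3×2 + 4×1 + 1×1 = 39; y[3] = 2×1 + 4×4 + 3×5 + 4×2 + 1×1 = 42; y[4] = 2×1 + 4×1 + 3×4 + 4×5 + 1×2 = 40. Result: [32, 29, 39, 42, 40]

[32, 29, 39, 42, 40]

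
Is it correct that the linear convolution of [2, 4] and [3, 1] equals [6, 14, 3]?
Recompute linear convolution of [2, 4] and [3, 1]: y[0] = 2×3 = 6; y[1] = 2×1 + 4×3 = 14; y[2] = 4×1 = 4 → [6, 14, 4]. Compare to given [6, 14, 3]: they differ at index 2: given 3, correct 4, so answer: No

No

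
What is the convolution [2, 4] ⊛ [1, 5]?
y[0] = 2×1 = 2; y[1] = 2×5 + 4×1 = 14; y[2] = 4×5 = 20

[2, 14, 20]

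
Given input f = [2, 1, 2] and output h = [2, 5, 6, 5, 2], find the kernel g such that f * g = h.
Output length 5 = len(f) + len(g) - 1 ⇒ len(g) = 3. Solve g forward using g[k] = (h[k] - Σ_{i≥1} f[i]·g[k-i]) / f[0]: g[0] = h[0] / f[0] = 2 / 2 = 1; g[1] = (h[1] - 1×1) / f[0] = (5 - 1×1) / 2 = 2; g[2] = (h[2] - 1×2 - 2×1) / f[0] = (6 - 1×2 - 2×1) / 2 = 1. So g = [1, 2, 1]. Forward-check [2, 1, 2] * [1, 2, 1]: h[0] = 2×1 = 2; h[1] = 2×2 + 1×1 = 5; h[2] = 2×1 + 1×2 + 2×1 = 6; h[3] = 1×1 + 2×2 = 5; h[4] = 2×1 = 2 → [2, 5, 6, 5, 2] ✓

[1, 2, 1]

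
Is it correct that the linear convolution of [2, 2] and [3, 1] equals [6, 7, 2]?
Recompute linear convolution of [2, 2] and [3, 1]: y[0] = 2×3 = 6; y[1] = 2×1 + 2×3 = 8; y[2] = 2×1 = 2 → [6, 8, 2]. Compare to given [6, 7, 2]: they differ at index 1: given 7, correct 8, so answer: No

No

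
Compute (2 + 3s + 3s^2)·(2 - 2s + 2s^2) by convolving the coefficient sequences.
Ascending coefficients: a = [2, 3, 3], b = [2, -2, 2]. c[0] = 2×2 = 4; c[1] = 2×-2 + 3×2 = 2; c[2] = 2×2 + 3×-2 + 3×2 = 4; c[3] = 3×2 + 3×-2 = 0; c[4] = 3×2 = 6. Result coefficients: [4, 2, 4, 0, 6] → 4 + 2s + 4s^2 + 6s^4

4 + 2s + 4s^2 + 6s^4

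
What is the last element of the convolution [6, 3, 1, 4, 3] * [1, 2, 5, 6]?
Use y[k] = Σ_i a[i]·b[k-i] at k=7. y[7] = 3×6 = 18

18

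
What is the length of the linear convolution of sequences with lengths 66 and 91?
Linear/full convolution length: m + n - 1 = 66 + 91 - 1 = 156

156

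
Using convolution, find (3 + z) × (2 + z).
Ascending coefficients: a = [3, 1], b = [2, 1]. c[0] = 3×2 = 6; c[1] = 3×1 + 1×2 = 5; c[2] = 1×1 = 1. Result coefficients: [6, 5, 1] → 6 + 5z + z^2

6 + 5z + z^2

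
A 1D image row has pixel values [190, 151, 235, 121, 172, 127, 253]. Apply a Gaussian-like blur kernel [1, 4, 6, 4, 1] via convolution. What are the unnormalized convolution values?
Convolve image row [190, 151, 235, 121, 172, 127, 253] with kernel [1, 4, 6, 4, 1]: y[0] = 190×1 = 190; y[1] = 190×4 + 151×1 = 911; y[2] = 190×6 + 151×4 + 235×1 = 1979; y[3] = 190×4 + 151×6 + 235×4 + 121×1 = 2727; y[4] = 190×1 + 151×4 + 235×6 + 121×4 + 172×1 = 2860; y[5] = 151×1 + 235×4 + 121×6 + 172×4 + 127×1 = 2632; y[6] = 235×1 + 121×4 + 172×6 + 127×4 + 253×1 = 2512; y[7] = 121×1 + 172×4 + 127×6 + 253×4 = 2583; y[8] = 172×1 + 127×4 + 253×6 = 2198; y[9] = 127×1 + 253×4 = 1139; y[10] = 253×1 = 253 → [190, 911, 1979, 2727, 2860, 2632, 2512, 2583, 2198, 1139, 253]. Normalization factor = sum(kernel) = 16.

[190, 911, 1979, 2727, 2860, 2632, 2512, 2583, 2198, 1139, 253]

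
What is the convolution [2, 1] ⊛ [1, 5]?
y[0] = 2×1 = 2; y[1] = 2×5 + 1×1 = 11; y[2] = 1×5 = 5

[2, 11, 5]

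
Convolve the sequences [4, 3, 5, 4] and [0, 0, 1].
y[0] = 4×0 = 0; y[1] = 4×0 + 3×0 = 0; y[2] = 4×1 + 3×0 + 5×0 = 4; y[3] = 3×1 + 5×0 + 4×0 = 3; y[4] = 5×1 + 4×0 = 5; y[5] = 4×1 = 4

[0, 0, 4, 3, 5, 4]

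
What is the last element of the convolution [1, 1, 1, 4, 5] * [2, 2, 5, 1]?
Use y[k] = Σ_i a[i]·b[k-i] at k=7. y[7] = 5×1 = 5

5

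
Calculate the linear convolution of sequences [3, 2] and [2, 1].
y[0] = 3×2 = 6; y[1] = 3×1 + 2×2 = 7; y[2] = 2×1 = 2

[6, 7, 2]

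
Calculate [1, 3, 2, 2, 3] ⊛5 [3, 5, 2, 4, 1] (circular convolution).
Use y[k] = Σ_j f[j]·g[(k-j) mod 5]. y[0] = 1×3 + 3×1 + 2×4 + 2×2 + 3×5 = 33; y[1] = 1×5 + 3×3 + 2×1 + 2×4 + 3×2 = 30; y[2] = 1×2 + 3×5 + 2×3 + 2×1 + 3×4 = 37; y[3] = 1×4 + 3×2 + 2×5 + 2×3 + 3×1 = 29; y[4] = 1×1 + 3×4 + 2×2 + 2×5 + 3×3 = 36. Result: [33, 30, 37, 29, 36]

[33, 30, 37, 29, 36]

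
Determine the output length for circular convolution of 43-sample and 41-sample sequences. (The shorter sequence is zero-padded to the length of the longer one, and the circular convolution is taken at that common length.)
Circular convolution (zero-padding the shorter input) has length max(m, n) = max(43, 41) = 43

43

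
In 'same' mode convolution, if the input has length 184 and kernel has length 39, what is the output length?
'Same' mode returns an output with the same length as the input: 184

184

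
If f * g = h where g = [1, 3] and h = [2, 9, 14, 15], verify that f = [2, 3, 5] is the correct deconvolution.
Forward-compute [2, 3, 5] * [1, 3]: h[0] = 2×1 = 2; h[1] = 2×3 + 3×1 = 9; h[2] = 3×3 + 5×1 = 14; h[3] = 5×3 = 15 → [2, 9, 14, 15]. Matches given h = [2, 9, 14, 15], so verified.

Verified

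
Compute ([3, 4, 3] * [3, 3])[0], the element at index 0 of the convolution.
Use y[k] = Σ_i a[i]·b[k-i] at k=0. y[0] = 3×3 = 9

9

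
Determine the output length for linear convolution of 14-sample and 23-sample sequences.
Linear/full convolution length: m + n - 1 = 14 + 23 - 1 = 36

36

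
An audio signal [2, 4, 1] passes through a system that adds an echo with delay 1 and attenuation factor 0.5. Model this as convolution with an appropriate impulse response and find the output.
Direct-path + delayed-attenuated-path model → impulse response h = [1, 0.5] (1 at lag 0, 0.5 at lag 1). Output y[n] = x[n] + 0.5·x[n - 1] (with x[n] = 0 outside 0..2): y[0] = 2 + 0.5×0 = 2; y[1] = 4 + 0.5×2 = 5.0; y[2] = 1 + 0.5×4 = 3.0; y[3] = 0 + 0.5×1 = 0.5. So y = [2, 5.0, 3.0, 0.5]

[2, 5.0, 3.0, 0.5]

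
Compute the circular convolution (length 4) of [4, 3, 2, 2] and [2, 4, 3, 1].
Use y[k] = Σ_j x[j]·h[(k-j) mod 4]. y[0] = 4×2 + 3×1 + 2×3 + 2×4 = 25; y[1] = 4×4 + 3×2 + 2×1 + 2×3 = 30; y[2] = 4×3 + 3×4 + 2×2 + 2×1 = 30; y[3] = 4×1 + 3×3 + 2×4 + 2×2 = 25. Result: [25, 30, 30, 25]

[25, 30, 30, 25]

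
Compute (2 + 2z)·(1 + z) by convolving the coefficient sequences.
Ascending coefficients: a = [2, 2], b = [1, 1]. c[0] = 2×1 = 2; c[1] = 2×1 + 2×1 = 4; c[2] = 2×1 = 2. Result coefficients: [2, 4, 2] → 2 + 4z + 2z^2

2 + 4z + 2z^2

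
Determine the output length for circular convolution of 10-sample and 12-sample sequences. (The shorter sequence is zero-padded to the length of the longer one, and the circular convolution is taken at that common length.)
Circular convolution (zero-padding the shorter input) has length max(m, n) = max(10, 12) = 12

12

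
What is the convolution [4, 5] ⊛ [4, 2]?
y[0] = 4×4 = 16; y[1] = 4×2 + 5×4 = 28; y[2] = 5×2 = 10

[16, 28, 10]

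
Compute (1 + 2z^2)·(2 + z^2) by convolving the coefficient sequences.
Ascending coefficients: a = [1, 0, 2], b = [2, 0, 1]. c[0] = 1×2 = 2; c[1] = 1×0 + 0×2 = 0; c[2] = 1×1 + 0×0 + 2×2 = 5; c[3] = 0×1 + 2×0 = 0; c[4] = 2×1 = 2. Result coefficients: [2, 0, 5, 0, 2] → 2 + 5z^2 + 2z^4

2 + 5z^2 + 2z^4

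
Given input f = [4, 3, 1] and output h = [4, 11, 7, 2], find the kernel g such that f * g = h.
Output length 4 = len(f) + len(g) - 1 ⇒ len(g) = 2. Solve g forward using g[k] = (h[k] - Σ_{i≥1} f[i]·g[k-i]) / f[0]: g[0] = h[0] / f[0] = 4 / 4 = 1; g[1] = (h[1] - 3×1) / f[0] = (11 - 3×1) / 4 = 2. So g = [1, 2]. Forward-check [4, 3, 1] * [1, 2]: h[0] = 4×1 = 4; h[1] = 4×2 + 3×1 = 11; h[2] = 3×2 + 1×1 = 7; h[3] = 1×2 = 2 → [4, 11, 7, 2] ✓

[1, 2]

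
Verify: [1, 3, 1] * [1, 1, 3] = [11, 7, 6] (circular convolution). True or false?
Recompute circular convolution of [1, 3, 1] and [1, 1, 3]: y[0] = 1×1 + 3×3 + 1×1 = 11; y[1] = 1×1 + 3×1 + 1×3 = 7; y[2] = 1×3 + 3×1 + 1×1 = 7 → [11, 7, 7]. Compare to given [11, 7, 6]: they differ at index 2: given 6, correct 7, so answer: No

No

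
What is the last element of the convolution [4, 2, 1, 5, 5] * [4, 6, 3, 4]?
Use y[k] = Σ_i a[i]·b[k-i] at k=7. y[7] = 5×4 = 20

20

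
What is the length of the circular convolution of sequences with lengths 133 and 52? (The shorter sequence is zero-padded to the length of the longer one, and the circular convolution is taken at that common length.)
Circular convolution (zero-padding the shorter input) has length max(m, n) = max(133, 52) = 133

133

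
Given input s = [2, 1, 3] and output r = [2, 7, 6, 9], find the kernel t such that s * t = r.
Output length 4 = len(s) + len(t) - 1 ⇒ len(t) = 2. Solve t forward using t[k] = (r[k] - Σ_{i≥1} s[i]·t[k-i]) / s[0]: t[0] = r[0] / s[0] = 2 / 2 = 1; t[1] = (r[1] - 1×1) / s[0] = (7 - 1×1) / 2 = 3. So t = [1, 3]. Forward-check [2, 1, 3] * [1, 3]: r[0] = 2×1 = 2; r[1] = 2×3 + 1×1 = 7; r[2] = 1×3 + 3×1 = 6; r[3] = 3×3 = 9 → [2, 7, 6, 9] ✓

[1, 3]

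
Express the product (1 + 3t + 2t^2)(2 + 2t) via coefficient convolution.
Ascending coefficients: a = [1, 3, 2], b = [2, 2]. c[0] = 1×2 = 2; c[1] = 1×2 + 3×2 = 8; c[2] = 3×2 + 2×2 = 10; c[3] = 2×2 = 4. Result coefficients: [2, 8, 10, 4] → 2 + 8t + 10t^2 + 4t^3

2 + 8t + 10t^2 + 4t^3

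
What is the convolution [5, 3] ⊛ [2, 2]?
y[0] = 5×2 = 10; y[1] = 5×2 + 3×2 = 16; y[2] = 3×2 = 6

[10, 16, 6]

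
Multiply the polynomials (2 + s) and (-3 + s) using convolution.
Ascending coefficients: a = [2, 1], b = [-3, 1]. c[0] = 2×-3 = -6; c[1] = 2×1 + 1×-3 = -1; c[2] = 1×1 = 1. Result coefficients: [-6, -1, 1] → -6 - s + s^2

-6 - s + s^2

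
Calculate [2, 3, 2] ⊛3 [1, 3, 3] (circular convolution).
Use y[k] = Σ_j s[j]·t[(k-j) mod 3]. y[0] = 2×1 + 3×3 + 2×3 = 17; y[1] = 2×3 + 3×1 + 2×3 = 15; y[2] = 2×3 + 3×3 + 2×1 = 17. Result: [17, 15, 17]

[17, 15, 17]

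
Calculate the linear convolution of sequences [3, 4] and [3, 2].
y[0] = 3×3 = 9; y[1] = 3×2 + 4×3 = 18; y[2] = 4×2 = 8

[9, 18, 8]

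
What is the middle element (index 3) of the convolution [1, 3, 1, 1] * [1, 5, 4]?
Use y[k] = Σ_i a[i]·b[k-i] at k=3. y[3] = 3×4 + 1×5 + 1×1 = 18

18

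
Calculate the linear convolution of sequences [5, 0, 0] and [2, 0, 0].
y[0] = 5×2 = 10; y[1] = 5×0 + 0×2 = 0; y[2] = 5×0 + 0×0 + 0×2 = 0; y[3] = 0×0 + 0×0 = 0; y[4] = 0×0 = 0

[10, 0, 0, 0, 0]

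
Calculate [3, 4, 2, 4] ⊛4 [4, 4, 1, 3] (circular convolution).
Use y[k] = Σ_j u[j]·v[(k-j) mod 4]. y[0] = 3×4 + 4×3 + 2×1 + 4×4 = 42; y[1] = 3×4 + 4×4 + 2×3 + 4×1 = 38; y[2] = 3×1 + 4×4 + 2×4 + 4×3 = 39; y[3] = 3×3 + 4×1 + 2×4 + 4×4 = 37. Result: [42, 38, 39, 37]

[42, 38, 39, 37]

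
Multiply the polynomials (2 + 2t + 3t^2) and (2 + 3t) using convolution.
Ascending coefficients: a = [2, 2, 3], b = [2, 3]. c[0] = 2×2 = 4; c[1] = 2×3 + 2×2 = 10; c[2] = 2×3 + 3×2 = 12; c[3] = 3×3 = 9. Result coefficients: [4, 10, 12, 9] → 4 + 10t + 12t^2 + 9t^3

4 + 10t + 12t^2 + 9t^3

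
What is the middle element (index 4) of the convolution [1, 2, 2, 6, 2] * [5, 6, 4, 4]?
Use y[k] = Σ_i a[i]·b[k-i] at k=4. y[4] = 2×4 + 2×4 + 6×6 + 2×5 = 62

62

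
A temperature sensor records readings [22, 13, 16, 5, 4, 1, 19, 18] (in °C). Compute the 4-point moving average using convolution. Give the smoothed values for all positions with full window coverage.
4-point moving average kernel = [1, 1, 1, 1]. Apply in 'valid' mode (full window coverage): avg[0] = (22 + 13 + 16 + 5) / 4 = 14.0; avg[1] = (13 + 16 + 5 + 4) / 4 = 9.5; avg[2] = (16 + 5 + 4 + 1) / 4 = 6.5; avg[3] = (5 + 4 + 1 + 19) / 4 = 7.25; avg[4] = (4 + 1 + 19 + 18) / 4 = 10.5. Smoothed values: [14.0, 9.5, 6.5, 7.25, 10.5]

[14.0, 9.5, 6.5, 7.25, 10.5]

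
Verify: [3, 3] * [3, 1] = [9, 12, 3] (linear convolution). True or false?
Recompute linear convolution of [3, 3] and [3, 1]: y[0] = 3×3 = 9; y[1] = 3×1 + 3×3 = 12; y[2] = 3×1 = 3 → [9, 12, 3]. Given [9, 12, 3] matches, so answer: Yes

Yes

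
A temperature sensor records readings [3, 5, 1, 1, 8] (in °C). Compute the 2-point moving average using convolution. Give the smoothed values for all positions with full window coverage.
2-point moving average kernel = [1, 1]. Apply in 'valid' mode (full window coverage): avg[0] = (3 + 5) / 2 = 4.0; avg[1] = (5 + 1) / 2 = 3.0; avg[2] = (1 + 1) / 2 = 1.0; avg[3] = (1 + 8) / 2 = 4.5. Smoothed values: [4.0, 3.0, 1.0, 4.5]

[4.0, 3.0, 1.0, 4.5]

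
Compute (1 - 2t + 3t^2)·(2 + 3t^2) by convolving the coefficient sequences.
Ascending coefficients: a = [1, -2, 3], b = [2, 0, 3]. c[0] = 1×2 = 2; c[1] = 1×0 + -2×2 = -4; c[2] = 1×3 + -2×0 + 3×2 = 9; c[3] = -2×3 + 3×0 = -6; c[4] = 3×3 = 9. Result coefficients: [2, -4, 9, -6, 9] → 2 - 4t + 9t^2 - 6t^3 + 9t^4

2 - 4t + 9t^2 - 6t^3 + 9t^4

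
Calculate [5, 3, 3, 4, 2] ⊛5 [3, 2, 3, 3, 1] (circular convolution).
Use y[k] = Σ_j x[j]·h[(k-j) mod 5]. y[0] = 5×3 + 3×1 + 3×3 + 4×3 + 2×2 = 43; y[1] = 5×2 + 3×3 + 3×1 + 4×3 + 2×3 = 40; y[2] = 5×3 + 3×2 + 3×3 + 4×1 + 2×3 = 40; y[3] = 5×3 + 3×3 + 3×2 + 4×3 + 2×1 = 44; y[4] = 5×1 + 3×3 + 3×3 + 4×2 + 2×3 = 37. Result: [43, 40, 40, 44, 37]

[43, 40, 40, 44, 37]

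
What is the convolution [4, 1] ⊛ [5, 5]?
y[0] = 4×5 = 20; y[1] = 4×5 + 1×5 = 25; y[2] = 1×5 = 5

[20, 25, 5]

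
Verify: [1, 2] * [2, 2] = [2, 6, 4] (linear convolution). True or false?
Recompute linear convolution of [1, 2] and [2, 2]: y[0] = 1×2 = 2; y[1] = 1×2 + 2×2 = 6; y[2] = 2×2 = 4 → [2, 6, 4]. Given [2, 6, 4] matches, so answer: Yes

Yes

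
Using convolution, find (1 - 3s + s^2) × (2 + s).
Ascending coefficients: a = [1, -3, 1], b = [2, 1]. c[0] = 1×2 = 2; c[1] = 1×1 + -3×2 = -5; c[2] = -3×1 + 1×2 = -1; c[3] = 1×1 = 1. Result coefficients: [2, -5, -1, 1] → 2 - 5s - s^2 + s^3

2 - 5s - s^2 + s^3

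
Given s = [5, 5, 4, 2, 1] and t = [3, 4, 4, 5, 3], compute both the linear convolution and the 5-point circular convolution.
Linear: y_lin[0] = 5×3 = 15; y_lin[1] = 5×4 + 5×3 = 35; y_lin[2] = 5×4 + 5×4 + 4×3 = 52; y_lin[3] = 5×5 + 5×4 + 4×4 + 2×3 = 67; y_lin[4] = 5×3 + 5×5 + 4×4 + 2×4 + 1×3 = 67; y_lin[5] = 5×3 + 4×5 + 2×4 + 1×4 = 47; y_lin[6] = 4×3 + 2×5 + 1×4 = 26; y_lin[7] = 2×3 + 1×5 = 11; y_lin[8] = 1×3 = 3 → [15, 35, 52, 67, 67, 47, 26, 11, 3]. Circular (length 5): y[0] = 5×3 + 5×3 + 4×5 + 2×4 + 1×4 = 62; y[1] = 5×4 + 5×3 + 4×3 + 2×5 + 1×4 = 61; y[2] = 5×4 + 5×4 + 4×3 + 2×3 + 1×5 = 63; y[3] = 5×5 + 5×4 + 4×4 + 2×3 + 1×3 = 70; y[4] = 5×3 + 5×5 + 4×4 + 2×4 + 1×3 = 67 → [62, 61, 63, 70, 67]

Linear: [15, 35, 52, 67, 67, 47, 26, 11, 3], Circular: [62, 61, 63, 70, 67]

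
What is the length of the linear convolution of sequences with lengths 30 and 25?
Linear/full convolution length: m + n - 1 = 30 + 25 - 1 = 54

54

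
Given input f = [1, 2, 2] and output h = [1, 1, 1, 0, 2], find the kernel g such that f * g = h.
Output length 5 = len(f) + len(g) - 1 ⇒ len(g) = 3. Solve g forward using g[k] = (h[k] - Σ_{i≥1} f[i]·g[k-i]) / f[0]: g[0] = h[0] / f[0] = 1 / 1 = 1; g[1] = (h[1] - 2×1) / f[0] = (1 - 2×1) / 1 = -1; g[2] = (h[2] - 2×-1 - 2×1) / f[0] = (1 - 2×-1 - 2×1) / 1 = 1. So g = [1, -1, 1]. Forward-check [1, 2, 2] * [1, -1, 1]: h[0] = 1×1 = 1; h[1] = 1×-1 + 2×1 = 1; h[2] = 1×1 + 2×-1 + 2×1 = 1; h[3] = 2×1 + 2×-1 = 0; h[4] = 2×1 = 2 → [1, 1, 1, 0, 2] ✓

[1, -1, 1]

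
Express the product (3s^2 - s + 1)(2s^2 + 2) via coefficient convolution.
Ascending coefficients: a = [1, -1, 3], b = [2, 0, 2]. c[0] = 1×2 = 2; c[1] = 1×0 + -1×2 = -2; c[2] = 1×2 + -1×0 + 3×2 = 8; c[3] = -1×2 + 3×0 = -2; c[4] = 3×2 = 6. Result coefficients: [2, -2, 8, -2, 6] → 6s^4 - 2s^3 + 8s^2 - 2s + 2

6s^4 - 2s^3 + 8s^2 - 2s + 2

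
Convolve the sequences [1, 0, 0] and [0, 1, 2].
y[0] = 1×0 = 0; y[1] = 1×1 + 0×0 = 1; y[2] = 1×2 + 0×1 + 0×0 = 2; y[3] = 0×2 + 0×1 = 0; y[4] = 0×2 = 0

[0, 1, 2, 0, 0]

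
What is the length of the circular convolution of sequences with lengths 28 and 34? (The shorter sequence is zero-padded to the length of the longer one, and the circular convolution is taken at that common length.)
Circular convolution (zero-padding the shorter input) has length max(m, n) = max(28, 34) = 34

34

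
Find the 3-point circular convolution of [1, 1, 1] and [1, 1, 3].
Use y[k] = Σ_j u[j]·v[(k-j) mod 3]. y[0] = 1×1 + 1×3 + 1×1 = 5; y[1] = 1×1 + 1×1 + 1×3 = 5; y[2] = 1×3 + 1×1 + 1×1 = 5. Result: [5, 5, 5]

[5, 5, 5]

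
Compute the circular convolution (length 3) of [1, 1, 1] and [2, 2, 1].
Use y[k] = Σ_j a[j]·b[(k-j) mod 3]. y[0] = 1×2 + 1×1 + 1×2 = 5; y[1] = 1×2 + 1×2 + 1×1 = 5; y[2] = 1×1 + 1×2 + 1×2 = 5. Result: [5, 5, 5]

[5, 5, 5]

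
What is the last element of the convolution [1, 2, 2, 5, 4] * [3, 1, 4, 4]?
Use y[k] = Σ_i a[i]·b[k-i] at k=7. y[7] = 4×4 = 16

16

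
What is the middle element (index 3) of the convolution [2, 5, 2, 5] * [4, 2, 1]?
Use y[k] = Σ_i a[i]·b[k-i] at k=3. y[3] = 5×1 + 2×2 + 5×4 = 29

29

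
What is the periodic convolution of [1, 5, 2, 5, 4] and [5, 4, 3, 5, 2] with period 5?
Use y[k] = Σ_j x[j]·h[(k-j) mod 5]. y[0] = 1×5 + 5×2 + 2×5 + 5×3 + 4×4 = 56; y[1] = 1×4 + 5×5 + 2×2 + 5×5 + 4×3 = 70; y[2] = 1×3 + 5×4 + 2×5 + 5×2 + 4×5 = 63; y[3] = 1×5 + 5×3 + 2×4 + 5×5 + 4×2 = 61; y[4] = 1×2 + 5×5 + 2×3 + 5×4 + 4×5 = 73. Result: [56, 70, 63, 61, 73]

[56, 70, 63, 61, 73]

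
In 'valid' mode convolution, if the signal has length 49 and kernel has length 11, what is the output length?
'Valid' mode counts only positions where the kernel fully overlaps the signal: m - n + 1 = 49 - 11 + 1 = 39

39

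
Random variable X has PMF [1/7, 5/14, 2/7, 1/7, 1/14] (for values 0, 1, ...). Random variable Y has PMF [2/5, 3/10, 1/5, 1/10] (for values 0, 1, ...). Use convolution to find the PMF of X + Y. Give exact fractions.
P(X+Y=k) = Σ_i P(X=i)·P(Y=k-i) — a convolution of [1/7, 5/14, 2/7, 1/7, 1/14] and [2/5, 3/10, 1/5, 1/10]. P(X+Y=0) = (1/7)×(2/5) = 2/35; P(X+Y=1) = (1/7)×(3/10) + (5/14)×(2/5) = 3/70 + 1/7 = 13/70; P(X+Y=2) = (1/7)×(1/5) + (5/14)×(3/10) + (2/7)×(2/5) = 1/35 + 3/28 + 4/35 = 1/4; P(X+Y=3) = (1/7)×(1/10) + (5/14)×(1/5) + (2/7)×(3/10) + (1/7)×(2/5) = 1/70 + 1/14 + 3/35 + 2/35 = 8/35; P(X+Y=4) = (5/14)×(1/10) + (2/7)×(1/5) + (1/7)×(3/10) + (1/14)×(2/5) = 1/28 + 2/35 + 3/70 + 1/35 = 23/140; P(X+Y=5) = (2/7)×(1/10) + (1/7)×(1/5) + (1/14)×(3/10) = 1/35 + 1/35 + 3/140 = 11/140; P(X+Y=6) = (1/7)×(1/10) + (1/14)×(1/5) = 1/70 + 1/70 = 1/35; P(X+Y=7) = (1/14)×(1/10) = 1/140. PMF: [2/35, 13/70, 1/4, 8/35, 23/140, 11/140, 1/35, 1/140] (sums to 1 ✓)

[2/35, 13/70, 1/4, 8/35, 23/140, 11/140, 1/35, 1/140]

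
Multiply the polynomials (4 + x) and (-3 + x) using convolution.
Ascending coefficients: a = [4, 1], b = [-3, 1]. c[0] = 4×-3 = -12; c[1] = 4×1 + 1×-3 = 1; c[2] = 1×1 = 1. Result coefficients: [-12, 1, 1] → -12 + x + x^2

-12 + x + x^2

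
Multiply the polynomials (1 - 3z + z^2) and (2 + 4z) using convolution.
Ascending coefficients: a = [1, -3, 1], b = [2, 4]. c[0] = 1×2 = 2; c[1] = 1×4 + -3×2 = -2; c[2] = -3×4 + 1×2 = -10; c[3] = 1×4 = 4. Result coefficients: [2, -2, -10, 4] → 2 - 2z - 10z^2 + 4z^3

2 - 2z - 10z^2 + 4z^3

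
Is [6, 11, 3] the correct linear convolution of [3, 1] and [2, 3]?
Recompute linear convolution of [3, 1] and [2, 3]: y[0] = 3×2 = 6; y[1] = 3×3 + 1×2 = 11; y[2] = 1×3 = 3 → [6, 11, 3]. Given [6, 11, 3] matches, so answer: Yes

Yes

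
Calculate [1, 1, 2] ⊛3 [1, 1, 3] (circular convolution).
Use y[k] = Σ_j s[j]·t[(k-j) mod 3]. y[0] = 1×1 + 1×3 + 2×1 = 6; y[1] = 1×1 + 1×1 + 2×3 = 8; y[2] = 1×3 + 1×1 + 2×1 = 6. Result: [6, 8, 6]

[6, 8, 6]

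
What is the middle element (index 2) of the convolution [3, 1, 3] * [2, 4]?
Use y[k] = Σ_i a[i]·b[k-i] at k=2. y[2] = 1×4 + 3×2 = 10

10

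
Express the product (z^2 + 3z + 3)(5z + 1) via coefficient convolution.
Ascending coefficients: a = [3, 3, 1], b = [1, 5]. c[0] = 3×1 = 3; c[1] = 3×5 + 3×1 = 18; c[2] = 3×5 + 1×1 = 16; c[3] = 1×5 = 5. Result coefficients: [3, 18, 16, 5] → 5z^3 + 16z^2 + 18z + 3

5z^3 + 16z^2 + 18z + 3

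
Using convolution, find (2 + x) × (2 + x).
Ascending coefficients: a = [2, 1], b = [2, 1]. c[0] = 2×2 = 4; c[1] = 2×1 + 1×2 = 4; c[2] = 1×1 = 1. Result coefficients: [4, 4, 1] → 4 + 4x + x^2

4 + 4x + x^2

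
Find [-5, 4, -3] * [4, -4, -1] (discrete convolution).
y[0] = -5×4 = -20; y[1] = -5×-4 + 4×4 = 36; y[2] = -5×-1 + 4×-4 + -3×4 = -23; y[3] = 4×-1 + -3×-4 = 8; y[4] = -3×-1 = 3

[-20, 36, -23, 8, 3]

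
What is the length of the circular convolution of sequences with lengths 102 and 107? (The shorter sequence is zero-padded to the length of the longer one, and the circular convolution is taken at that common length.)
Circular convolution (zero-padding the shorter input) has length max(m, n) = max(102, 107) = 107

107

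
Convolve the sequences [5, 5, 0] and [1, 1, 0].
y[0] = 5×1 = 5; y[1] = 5×1 + 5×1 = 10; y[2] = 5×0 + 5×1 + 0×1 = 5; y[3] = 5×0 + 0×1 = 0; y[4] = 0×0 = 0

[5, 10, 5, 0, 0]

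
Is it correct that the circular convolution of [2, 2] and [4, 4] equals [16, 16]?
Recompute circular convolution of [2, 2] and [4, 4]: y[0] = 2×4 + 2×4 = 16; y[1] = 2×4 + 2×4 = 16 → [16, 16]. Given [16, 16] matches, so answer: Yes

Yes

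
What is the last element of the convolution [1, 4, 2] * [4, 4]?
Use y[k] = Σ_i a[i]·b[k-i] at k=3. y[3] = 2×4 = 8

8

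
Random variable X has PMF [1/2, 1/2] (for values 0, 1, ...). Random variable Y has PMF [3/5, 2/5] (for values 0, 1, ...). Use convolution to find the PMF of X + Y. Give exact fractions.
P(X+Y=k) = Σ_i P(X=i)·P(Y=k-i) — a convolution of [1/2, 1/2] and [3/5, 2/5]. P(X+Y=0) = (1/2)×(3/5) = 3/10; P(X+Y=1) = (1/2)×(2/5) + (1/2)×(3/5) = 1/5 + 3/10 = 1/2; P(X+Y=2) = (1/2)×(2/5) = 1/5. PMF: [3/10, 1/2, 1/5] (sums to 1 ✓)

[3/10, 1/2, 1/5]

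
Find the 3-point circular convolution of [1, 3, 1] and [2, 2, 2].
Use y[k] = Σ_j f[j]·g[(k-j) mod 3]. y[0] = 1×2 + 3×2 + 1×2 = 10; y[1] = 1×2 + 3×2 + 1×2 = 10; y[2] = 1×2 + 3×2 + 1×2 = 10. Result: [10, 10, 10]

[10, 10, 10]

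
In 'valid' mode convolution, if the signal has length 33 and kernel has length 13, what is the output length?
'Valid' mode counts only positions where the kernel fully overlaps the signal: m - n + 1 = 33 - 13 + 1 = 21

21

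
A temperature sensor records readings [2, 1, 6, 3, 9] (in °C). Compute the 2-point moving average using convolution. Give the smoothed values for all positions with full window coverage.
2-point moving average kernel = [1, 1]. Apply in 'valid' mode (full window coverage): avg[0] = (2 + 1) / 2 = 1.5; avg[1] = (1 + 6) / 2 = 3.5; avg[2] = (6 + 3) / 2 = 4.5; avg[3] = (3 + 9) / 2 = 6.0. Smoothed values: [1.5, 3.5, 4.5, 6.0]

[1.5, 3.5, 4.5, 6.0]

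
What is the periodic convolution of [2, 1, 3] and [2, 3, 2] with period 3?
Use y[k] = Σ_j u[j]·v[(k-j) mod 3]. y[0] = 2×2 + 1×2 + 3×3 = 15; y[1] = 2×3 + 1×2 + 3×2 = 14; y[2] = 2×2 + 1×3 + 3×2 = 13. Result: [15, 14, 13]

[15, 14, 13]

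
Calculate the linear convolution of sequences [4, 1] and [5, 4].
y[0] = 4×5 = 20; y[1] = 4×4 + 1×5 = 21; y[2] = 1×4 = 4

[20, 21, 4]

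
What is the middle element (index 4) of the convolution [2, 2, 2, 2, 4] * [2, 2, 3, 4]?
Use y[k] = Σ_i a[i]·b[k-i] at k=4. y[4] = 2×4 + 2×3 + 2×2 + 4×2 = 26

26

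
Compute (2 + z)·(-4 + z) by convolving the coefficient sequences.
Ascending coefficients: a = [2, 1], b = [-4, 1]. c[0] = 2×-4 = -8; c[1] = 2×1 + 1×-4 = -2; c[2] = 1×1 = 1. Result coefficients: [-8, -2, 1] → -8 - 2z + z^2

-8 - 2z + z^2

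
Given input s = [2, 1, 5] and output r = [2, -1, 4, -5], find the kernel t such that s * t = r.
Output length 4 = len(s) + len(t) - 1 ⇒ len(t) = 2. Solve t forward using t[k] = (r[k] - Σ_{i≥1} s[i]·t[k-i]) / s[0]: t[0] = r[0] / s[0] = 2 / 2 = 1; t[1] = (r[1] - 1×1) / s[0] = (-1 - 1×1) / 2 = -1. So t = [1, -1]. Forward-check [2, 1, 5] * [1, -1]: r[0] = 2×1 = 2; r[1] = 2×-1 + 1×1 = -1; r[2] = 1×-1 + 5×1 = 4; r[3] = 5×-1 = -5 → [2, -1, 4, -5] ✓

[1, -1]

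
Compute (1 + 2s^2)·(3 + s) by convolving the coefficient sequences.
Ascending coefficients: a = [1, 0, 2], b = [3, 1]. c[0] = 1×3 = 3; c[1] = 1×1 + 0×3 = 1; c[2] = 0×1 + 2×3 = 6; c[3] = 2×1 = 2. Result coefficients: [3, 1, 6, 2] → 3 + s + 6s^2 + 2s^3

3 + s + 6s^2 + 2s^3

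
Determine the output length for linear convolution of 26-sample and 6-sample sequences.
Linear/full convolution length: m + n - 1 = 26 + 6 - 1 = 31

31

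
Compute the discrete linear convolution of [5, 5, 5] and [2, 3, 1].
y[0] = 5×2 = 10; y[1] = 5×3 + 5×2 = 25; y[2] = 5×1 + 5×3 + 5×2 = 30; y[3] = 5×1 + 5×3 = 20; y[4] = 5×1 = 5

[10, 25, 30, 20, 5]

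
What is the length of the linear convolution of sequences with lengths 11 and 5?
Linear/full convolution length: m + n - 1 = 11 + 5 - 1 = 15

15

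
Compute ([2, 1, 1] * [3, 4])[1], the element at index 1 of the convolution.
Use y[k] = Σ_i a[i]·b[k-i] at k=1. y[1] = 2×4 + 1×3 = 11

11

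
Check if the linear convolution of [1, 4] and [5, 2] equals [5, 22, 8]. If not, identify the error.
Recompute linear convolution of [1, 4] and [5, 2]: y[0] = 1×5 = 5; y[1] = 1×2 + 4×5 = 22; y[2] = 4×2 = 8 → [5, 22, 8]. Given [5, 22, 8] matches, so answer: Yes

Yes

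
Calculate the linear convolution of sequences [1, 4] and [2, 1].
y[0] = 1×2 = 2; y[1] = 1×1 + 4×2 = 9; y[2] = 4×1 = 4

[2, 9, 4]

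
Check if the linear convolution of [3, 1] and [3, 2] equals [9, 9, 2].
Recompute linear convolution of [3, 1] and [3, 2]: y[0] = 3×3 = 9; y[1] = 3×2 + 1×3 = 9; y[2] = 1×2 = 2 → [9, 9, 2]. Given [9, 9, 2] matches, so answer: Yes

Yes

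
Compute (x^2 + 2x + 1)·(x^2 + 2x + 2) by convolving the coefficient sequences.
Ascending coefficients: a = [1, 2, 1], b = [2, 2, 1]. c[0] = 1×2 = 2; c[1] = 1×2 + 2×2 = 6; c[2] = 1×1 + 2×2 + 1×2 = 7; c[3] = 2×1 + 1×2 = 4; c[4] = 1×1 = 1. Result coefficients: [2, 6, 7, 4, 1] → x^4 + 4x^3 + 7x^2 + 6x + 2

x^4 + 4x^3 + 7x^2 + 6x + 2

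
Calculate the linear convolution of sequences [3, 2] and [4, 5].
y[0] = 3×4 = 12; y[1] = 3×5 + 2×4 = 23; y[2] = 2×5 = 10

[12, 23, 10]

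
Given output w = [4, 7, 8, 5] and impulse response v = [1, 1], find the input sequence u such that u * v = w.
Deconvolve w=[4, 7, 8, 5] by v=[1, 1]. Since v[0]=1, solve forward: u[0] = w[0] / 1 = 4; u[1] = (w[1] - 4×1) / 1 = 3; u[2] = (w[2] - 3×1) / 1 = 5. So u = [4, 3, 5]. Check by forward convolution: w[0] = 4×1 = 4; w[1] = 4×1 + 3×1 = 7; w[2] = 3×1 + 5×1 = 8; w[3] = 5×1 = 5

[4, 3, 5]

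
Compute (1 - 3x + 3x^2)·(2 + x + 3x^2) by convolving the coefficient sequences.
Ascending coefficients: a = [1, -3, 3], b = [2, 1, 3]. c[0] = 1×2 = 2; c[1] = 1×1 + -3×2 = -5; c[2] = 1×3 + -3×1 + 3×2 = 6; c[3] = -3×3 + 3×1 = -6; c[4] = 3×3 = 9. Result coefficients: [2, -5, 6, -6, 9] → 2 - 5x + 6x^2 - 6x^3 + 9x^4

2 - 5x + 6x^2 - 6x^3 + 9x^4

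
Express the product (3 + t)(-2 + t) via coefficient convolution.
Ascending coefficients: a = [3, 1], b = [-2, 1]. c[0] = 3×-2 = -6; c[1] = 3×1 + 1×-2 = 1; c[2] = 1×1 = 1. Result coefficients: [-6, 1, 1] → -6 + t + t^2

-6 + t + t^2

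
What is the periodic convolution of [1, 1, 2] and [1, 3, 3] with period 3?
Use y[k] = Σ_j a[j]·b[(k-j) mod 3]. y[0] = 1×1 + 1×3 + 2×3 = 10; y[1] = 1×3 + 1×1 + 2×3 = 10; y[2] = 1×3 + 1×3 + 2×1 = 8. Result: [10, 10, 8]

[10, 10, 8]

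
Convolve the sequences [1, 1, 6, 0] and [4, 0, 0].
y[0] = 1×4 = 4; y[1] = 1×0 + 1×4 = 4; y[2] = 1×0 + 1×0 + 6×4 = 24; y[3] = 1×0 + 6×0 + 0×4 = 0; y[4] = 6×0 + 0×0 = 0; y[5] = 0×0 = 0

[4, 4, 24, 0, 0, 0]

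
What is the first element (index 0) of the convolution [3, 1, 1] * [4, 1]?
Use y[k] = Σ_i a[i]·b[k-i] at k=0. y[0] = 3×4 = 12

12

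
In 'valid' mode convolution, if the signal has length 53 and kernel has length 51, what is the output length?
'Valid' mode counts only positions where the kernel fully overlaps the signal: m - n + 1 = 53 - 51 + 1 = 3

3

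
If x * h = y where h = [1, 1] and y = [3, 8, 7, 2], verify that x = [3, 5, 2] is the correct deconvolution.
Forward-compute [3, 5, 2] * [1, 1]: y[0] = 3×1 = 3; y[1] = 3×1 + 5×1 = 8; y[2] = 5×1 + 2×1 = 7; y[3] = 2×1 = 2 → [3, 8, 7, 2]. Matches given y = [3, 8, 7, 2], so verified.

Verified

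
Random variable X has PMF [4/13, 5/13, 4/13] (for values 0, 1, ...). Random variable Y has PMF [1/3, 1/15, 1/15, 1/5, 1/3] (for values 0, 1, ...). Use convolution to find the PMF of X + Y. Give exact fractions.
P(X+Y=k) = Σ_i P(X=i)·P(Y=k-i) — a convolution of [4/13, 5/13, 4/13] and [1/3, 1/15, 1/15, 1/5, 1/3]. P(X+Y=0) = (4/13)×(1/3) = 4/39; P(X+Y=1) = (4/13)×(1/15) + (5/13)×(1/3) = 4/195 + 5/39 = 29/195; P(X+Y=2) = (4/13)×(1/15) + (5/13)×(1/15) + (4/13)×(1/3) = 4/195 + 1/39 + 4/39 = 29/195; P(X+Y=3) = (4/13)×(1/5) + (5/13)×(1/15) + (4/13)×(1/15) = 4/65 + 1/39 + 4/195 = 7/65; P(X+Y=4) = (4/13)×(1/3) + (5/13)×(1/5) + (4/13)×(1/15) = 4/39 + 1/13 + 4/195 = 1/5; P(X+Y=5) = (5/13)×(1/3) + (4/13)×(1/5) = 5/39 + 4/65 = 37/195; P(X+Y=6) = (4/13)×(1/3) = 4/39. PMF: [4/39, 29/195, 29/195, 7/65, 1/5, 37/195, 4/39] (sums to 1 ✓)

[4/39, 29/195, 29/195, 7/65, 1/5, 37/195, 4/39]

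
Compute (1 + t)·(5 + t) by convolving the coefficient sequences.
Ascending coefficients: a = [1, 1], b = [5, 1]. c[0] = 1×5 = 5; c[1] = 1×1 + 1×5 = 6; c[2] = 1×1 = 1. Result coefficients: [5, 6, 1] → 5 + 6t + t^2

5 + 6t + t^2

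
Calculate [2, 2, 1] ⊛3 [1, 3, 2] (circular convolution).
Use y[k] = Σ_j x[j]·h[(k-j) mod 3]. y[0] = 2×1 + 2×2 + 1×3 = 9; y[1] = 2×3 + 2×1 + 1×2 = 10; y[2] = 2×2 + 2×3 + 1×1 = 11. Result: [9, 10, 11]

[9, 10, 11]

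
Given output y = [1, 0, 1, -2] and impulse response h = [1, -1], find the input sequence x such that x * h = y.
Deconvolve y=[1, 0, 1, -2] by h=[1, -1]. Since h[0]=1, solve forward: x[0] = y[0] / 1 = 1; x[1] = (y[1] - 1×-1) / 1 = 1; x[2] = (y[2] - 1×-1) / 1 = 2. So x = [1, 1, 2]. Check by forward convolution: y[0] = 1×1 = 1; y[1] = 1×-1 + 1×1 = 0; y[2] = 1×-1 + 2×1 = 1; y[3] = 2×-1 = -2

[1, 1, 2]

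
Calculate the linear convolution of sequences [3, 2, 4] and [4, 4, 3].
y[0] = 3×4 = 12; y[1] = 3×4 + 2×4 = 20; y[2] = 3×3 + 2×4 + 4×4 = 33; y[3] = 2×3 + 4×4 = 22; y[4] = 4×3 = 12

[12, 20, 33, 22, 12]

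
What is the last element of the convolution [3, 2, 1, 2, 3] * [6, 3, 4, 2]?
Use y[k] = Σ_i a[i]·b[k-i] at k=7. y[7] = 3×2 = 6

6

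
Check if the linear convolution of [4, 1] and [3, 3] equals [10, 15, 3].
Recompute linear convolution of [4, 1] and [3, 3]: y[0] = 4×3 = 12; y[1] = 4×3 + 1×3 = 15; y[2] = 1×3 = 3 → [12, 15, 3]. Compare to given [10, 15, 3]: they differ at index 0: given 10, correct 12, so answer: No

No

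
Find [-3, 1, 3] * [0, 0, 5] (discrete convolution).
y[0] = -3×0 = 0; y[1] = -3×0 + 1×0 = 0; y[2] = -3×5 + 1×0 + 3×0 = -15; y[3] = 1×5 + 3×0 = 5; y[4] = 3×5 = 15

[0, 0, -15, 5, 15]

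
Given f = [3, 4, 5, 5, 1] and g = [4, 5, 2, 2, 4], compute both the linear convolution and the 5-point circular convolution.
Linear: y_lin[0] = 3×4 = 12; y_lin[1] = 3×5 + 4×4 = 31; y_lin[2] = 3×2 + 4×5 + 5×4 = 46; y_lin[3] = 3×2 + 4×2 + 5×5 + 5×4 = 59; y_lin[4] = 3×4 + 4×2 + 5×2 + 5×5 + 1×4 = 59; y_lin[5] = 4×4 + 5×2 + 5×2 + 1×5 = 41; y_lin[6] = 5×4 + 5×2 + 1×2 = 32; y_lin[7] = 5×4 + 1×2 = 22; y_lin[8] = 1×4 = 4 → [12, 31, 46, 59, 59, 41, 32, 22, 4]. Circular (length 5): y[0] = 3×4 + 4×4 + 5×2 + 5×2 + 1×5 = 53; y[1] = 3×5 + 4×4 + 5×4 + 5×2 + 1×2 = 63; y[2] = 3×2 + 4×5 + 5×4 + 5×4 + 1×2 = 68; y[3] = 3×2 + 4×2 + 5×5 + 5×4 + 1×4 = 63; y[4] = 3×4 + 4×2 + 5×2 + 5×5 + 1×4 = 59 → [53, 63, 68, 63, 59]

Linear: [12, 31, 46, 59, 59, 41, 32, 22, 4], Circular: [53, 63, 68, 63, 59]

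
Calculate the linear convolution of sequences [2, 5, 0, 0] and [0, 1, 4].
y[0] = 2×0 = 0; y[1] = 2×1 + 5×0 = 2; y[2] = 2×4 + 5×1 + 0×0 = 13; y[3] = 5×4 + 0×1 + 0×0 = 20; y[4] = 0×4 + 0×1 = 0; y[5] = 0×4 = 0

[0, 2, 13, 20, 0, 0]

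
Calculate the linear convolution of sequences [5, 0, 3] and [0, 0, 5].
y[0] = 5×0 = 0; y[1] = 5×0 + 0×0 = 0; y[2] = 5×5 + 0×0 + 3×0 = 25; y[3] = 0×5 + 3×0 = 0; y[4] = 3×5 = 15

[0, 0, 25, 0, 15]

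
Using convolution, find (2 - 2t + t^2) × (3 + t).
Ascending coefficients: a = [2, -2, 1], b = [3, 1]. c[0] = 2×3 = 6; c[1] = 2×1 + -2×3 = -4; c[2] = -2×1 + 1×3 = 1; c[3] = 1×1 = 1. Result coefficients: [6, -4, 1, 1] → 6 - 4t + t^2 + t^3

6 - 4t + t^2 + t^3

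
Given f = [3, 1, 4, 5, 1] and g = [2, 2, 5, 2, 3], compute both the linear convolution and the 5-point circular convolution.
Linear: y_lin[0] = 3×2 = 6; y_lin[1] = 3×2 + 1×2 = 8; y_lin[2] = 3×5 + 1×2 + 4×2 = 25; y_lin[3] = 3×2 + 1×5 + 4×2 + 5×2 = 29; y_lin[4] = 3×3 + 1×2 + 4×5 + 5×2 + 1×2 = 43; y_lin[5] = 1×3 + 4×2 + 5×5 + 1×2 = 38; y_lin[6] = 4×3 + 5×2 + 1×5 = 27; y_lin[7] = 5×3 + 1×2 = 17; y_lin[8] = 1×3 = 3 → [6, 8, 25, 29, 43, 38, 27, 17, 3]. Circular (length 5): y[0] = 3×2 + 1×3 + 4×2 + 5×5 + 1×2 = 44; y[1] = 3×2 + 1×2 + 4×3 + 5×2 + 1×5 = 35; y[2] = 3×5 + 1×2 + 4×2 + 5×3 + 1×2 = 42; y[3] = 3×2 + 1×5 + 4×2 + 5×2 + 1×3 = 32; y[4] = 3×3 + 1×2 + 4×5 + 5×2 + 1×2 = 43 → [44, 35, 42, 32, 43]

Linear: [6, 8, 25, 29, 43, 38, 27, 17, 3], Circular: [44, 35, 42, 32, 43]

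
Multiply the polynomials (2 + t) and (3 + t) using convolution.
Ascending coefficients: a = [2, 1], b = [3, 1]. c[0] = 2×3 = 6; c[1] = 2×1 + 1×3 = 5; c[2] = 1×1 = 1. Result coefficients: [6, 5, 1] → 6 + 5t + t^2

6 + 5t + t^2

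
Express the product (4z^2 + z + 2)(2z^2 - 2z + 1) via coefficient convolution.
Ascending coefficients: a = [2, 1, 4], b = [1, -2, 2]. c[0] = 2×1 = 2; c[1] = 2×-2 + 1×1 = -3; c[2] = 2×2 + 1×-2 + 4×1 = 6; c[3] = 1×2 + 4×-2 = -6; c[4] = 4×2 = 8. Result coefficients: [2, -3, 6, -6, 8] → 8z^4 - 6z^3 + 6z^2 - 3z + 2

8z^4 - 6z^3 + 6z^2 - 3z + 2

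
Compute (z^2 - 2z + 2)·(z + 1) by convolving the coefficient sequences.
Ascending coefficients: a = [2, -2, 1], b = [1, 1]. c[0] = 2×1 = 2; c[1] = 2×1 + -2×1 = 0; c[2] = -2×1 + 1×1 = -1; c[3] = 1×1 = 1. Result coefficients: [2, 0, -1, 1] → z^3 - z^2 + 2

z^3 - z^2 + 2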